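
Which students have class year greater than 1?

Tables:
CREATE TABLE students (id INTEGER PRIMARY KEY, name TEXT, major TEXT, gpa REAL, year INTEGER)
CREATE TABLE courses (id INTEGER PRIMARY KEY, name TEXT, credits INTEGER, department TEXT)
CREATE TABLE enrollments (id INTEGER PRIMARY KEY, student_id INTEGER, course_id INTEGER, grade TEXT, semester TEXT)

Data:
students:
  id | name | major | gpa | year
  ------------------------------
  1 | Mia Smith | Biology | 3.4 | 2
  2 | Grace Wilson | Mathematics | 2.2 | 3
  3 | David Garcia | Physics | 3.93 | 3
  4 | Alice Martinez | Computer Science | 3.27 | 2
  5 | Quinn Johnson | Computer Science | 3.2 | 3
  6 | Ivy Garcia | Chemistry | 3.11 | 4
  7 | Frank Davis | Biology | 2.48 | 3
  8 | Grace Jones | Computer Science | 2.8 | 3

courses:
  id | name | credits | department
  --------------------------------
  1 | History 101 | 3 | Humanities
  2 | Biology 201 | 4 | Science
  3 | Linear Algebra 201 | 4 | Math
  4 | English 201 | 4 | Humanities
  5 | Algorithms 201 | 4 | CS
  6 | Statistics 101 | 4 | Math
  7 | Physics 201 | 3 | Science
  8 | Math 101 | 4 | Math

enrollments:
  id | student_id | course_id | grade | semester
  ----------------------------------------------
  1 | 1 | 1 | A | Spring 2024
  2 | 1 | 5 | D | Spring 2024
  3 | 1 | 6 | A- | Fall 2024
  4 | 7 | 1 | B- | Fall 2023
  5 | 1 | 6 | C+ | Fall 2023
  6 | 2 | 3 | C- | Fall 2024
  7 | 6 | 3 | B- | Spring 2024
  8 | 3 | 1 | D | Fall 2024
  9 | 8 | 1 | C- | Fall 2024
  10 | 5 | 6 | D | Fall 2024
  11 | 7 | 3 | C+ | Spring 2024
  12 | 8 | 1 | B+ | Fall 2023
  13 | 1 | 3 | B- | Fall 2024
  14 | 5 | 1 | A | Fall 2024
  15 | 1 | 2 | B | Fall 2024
SELECT name, year FROM students WHERE year > 1

Execution result:
name | year
Mia Smith | 2
Grace Wilson | 3
David Garcia | 3
Alice Martinez | 2
Quinn Johnson | 3
Ivy Garcia | 4
Frank Davis | 3
Grace Jones | 3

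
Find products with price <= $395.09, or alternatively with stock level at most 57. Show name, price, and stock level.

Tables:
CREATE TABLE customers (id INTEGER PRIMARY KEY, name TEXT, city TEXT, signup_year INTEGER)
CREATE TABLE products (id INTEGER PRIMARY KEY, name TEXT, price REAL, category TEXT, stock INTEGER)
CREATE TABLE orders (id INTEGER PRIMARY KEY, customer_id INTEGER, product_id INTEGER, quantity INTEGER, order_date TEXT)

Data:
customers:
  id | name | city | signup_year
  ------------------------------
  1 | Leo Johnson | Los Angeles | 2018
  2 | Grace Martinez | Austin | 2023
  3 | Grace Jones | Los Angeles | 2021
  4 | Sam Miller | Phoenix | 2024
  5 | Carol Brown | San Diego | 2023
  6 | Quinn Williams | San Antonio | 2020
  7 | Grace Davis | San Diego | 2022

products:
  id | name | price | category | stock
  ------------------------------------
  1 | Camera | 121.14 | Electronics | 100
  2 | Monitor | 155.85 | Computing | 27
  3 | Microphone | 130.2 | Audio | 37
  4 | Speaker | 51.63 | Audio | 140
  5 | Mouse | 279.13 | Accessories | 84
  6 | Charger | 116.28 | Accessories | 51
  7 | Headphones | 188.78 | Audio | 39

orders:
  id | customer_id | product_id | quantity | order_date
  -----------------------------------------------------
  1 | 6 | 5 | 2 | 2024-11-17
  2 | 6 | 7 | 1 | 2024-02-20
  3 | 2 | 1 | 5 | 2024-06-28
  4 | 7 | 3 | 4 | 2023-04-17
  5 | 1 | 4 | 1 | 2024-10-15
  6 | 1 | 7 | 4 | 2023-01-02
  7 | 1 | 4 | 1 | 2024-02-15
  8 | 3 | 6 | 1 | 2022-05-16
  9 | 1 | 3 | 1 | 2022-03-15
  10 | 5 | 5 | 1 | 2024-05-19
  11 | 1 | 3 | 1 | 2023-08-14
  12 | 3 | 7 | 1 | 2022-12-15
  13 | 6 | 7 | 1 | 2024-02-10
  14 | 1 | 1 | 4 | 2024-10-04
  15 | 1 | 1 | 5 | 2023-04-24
SELECT name, price, stock FROM products WHERE price <= 395.09 OR stock <= 57

Execution result:
name | price | stock
Camera | 121.14 | 100
Monitor | 155.85 | 27
Microphone | 130.20 | 37
Speaker | 51.63 | 140
Mouse | 279.13 | 84
Charger | 116.28 | 51
Headphones | 188.78 | 39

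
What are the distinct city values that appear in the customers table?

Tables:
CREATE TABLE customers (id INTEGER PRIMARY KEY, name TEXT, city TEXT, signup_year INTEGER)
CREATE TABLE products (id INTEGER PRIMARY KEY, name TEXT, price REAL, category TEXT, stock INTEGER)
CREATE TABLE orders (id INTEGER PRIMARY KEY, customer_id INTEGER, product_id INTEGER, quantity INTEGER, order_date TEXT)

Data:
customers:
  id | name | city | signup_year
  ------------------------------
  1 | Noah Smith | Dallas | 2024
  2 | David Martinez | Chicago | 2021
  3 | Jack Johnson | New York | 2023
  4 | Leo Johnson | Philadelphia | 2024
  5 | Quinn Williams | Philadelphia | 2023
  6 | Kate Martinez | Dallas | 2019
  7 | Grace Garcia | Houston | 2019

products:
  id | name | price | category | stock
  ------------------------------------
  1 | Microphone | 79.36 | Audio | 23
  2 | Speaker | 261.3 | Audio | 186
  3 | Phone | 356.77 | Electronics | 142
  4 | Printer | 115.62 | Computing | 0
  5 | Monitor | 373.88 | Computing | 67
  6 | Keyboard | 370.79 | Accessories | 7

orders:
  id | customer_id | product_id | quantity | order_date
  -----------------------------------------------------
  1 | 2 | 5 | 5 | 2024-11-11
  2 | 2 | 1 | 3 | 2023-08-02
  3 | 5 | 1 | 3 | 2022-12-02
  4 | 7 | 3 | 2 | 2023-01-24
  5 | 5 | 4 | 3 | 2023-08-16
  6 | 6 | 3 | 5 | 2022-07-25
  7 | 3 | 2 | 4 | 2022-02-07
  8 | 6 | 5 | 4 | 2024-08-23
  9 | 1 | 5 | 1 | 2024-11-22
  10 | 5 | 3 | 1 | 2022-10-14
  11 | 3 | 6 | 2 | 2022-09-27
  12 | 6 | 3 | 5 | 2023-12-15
SELECT DISTINCT city FROM customers

Execution result:
city
Dallas
Chicago
New York
Philadelphia
Houston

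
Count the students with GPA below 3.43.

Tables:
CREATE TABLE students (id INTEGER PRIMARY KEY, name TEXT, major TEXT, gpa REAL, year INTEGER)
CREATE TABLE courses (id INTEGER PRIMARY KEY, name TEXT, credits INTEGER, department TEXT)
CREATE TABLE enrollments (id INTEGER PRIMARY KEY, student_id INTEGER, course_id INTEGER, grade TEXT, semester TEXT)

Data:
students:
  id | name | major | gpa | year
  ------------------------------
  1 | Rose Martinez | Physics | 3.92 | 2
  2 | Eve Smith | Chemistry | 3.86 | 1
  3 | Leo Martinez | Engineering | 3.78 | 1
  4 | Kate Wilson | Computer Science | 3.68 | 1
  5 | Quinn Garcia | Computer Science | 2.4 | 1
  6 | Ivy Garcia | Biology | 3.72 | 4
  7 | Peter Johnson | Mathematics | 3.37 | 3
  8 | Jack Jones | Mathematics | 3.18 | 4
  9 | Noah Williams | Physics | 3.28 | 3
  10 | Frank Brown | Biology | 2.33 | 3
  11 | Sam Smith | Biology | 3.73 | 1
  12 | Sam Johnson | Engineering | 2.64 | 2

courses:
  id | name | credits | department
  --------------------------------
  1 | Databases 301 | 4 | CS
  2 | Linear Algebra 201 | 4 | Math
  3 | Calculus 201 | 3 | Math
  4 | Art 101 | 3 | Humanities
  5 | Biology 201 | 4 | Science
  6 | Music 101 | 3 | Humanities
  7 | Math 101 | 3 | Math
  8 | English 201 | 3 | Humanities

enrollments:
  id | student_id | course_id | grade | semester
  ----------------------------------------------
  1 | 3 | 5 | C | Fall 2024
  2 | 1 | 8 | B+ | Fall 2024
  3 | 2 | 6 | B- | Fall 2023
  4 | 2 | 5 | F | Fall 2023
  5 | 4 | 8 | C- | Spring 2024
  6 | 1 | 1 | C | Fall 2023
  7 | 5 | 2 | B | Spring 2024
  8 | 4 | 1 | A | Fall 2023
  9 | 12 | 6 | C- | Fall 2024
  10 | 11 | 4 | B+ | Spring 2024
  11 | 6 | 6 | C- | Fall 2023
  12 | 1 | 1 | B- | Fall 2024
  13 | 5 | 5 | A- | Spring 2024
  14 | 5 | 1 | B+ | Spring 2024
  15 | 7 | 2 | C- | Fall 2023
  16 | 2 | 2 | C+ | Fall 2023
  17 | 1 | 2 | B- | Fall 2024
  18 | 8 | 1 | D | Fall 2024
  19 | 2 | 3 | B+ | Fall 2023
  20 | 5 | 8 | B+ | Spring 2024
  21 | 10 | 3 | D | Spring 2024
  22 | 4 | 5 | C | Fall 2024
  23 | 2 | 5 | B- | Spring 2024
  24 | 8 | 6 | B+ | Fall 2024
SELECT COUNT(*) FROM students WHERE gpa < 3.43

Execution result:
6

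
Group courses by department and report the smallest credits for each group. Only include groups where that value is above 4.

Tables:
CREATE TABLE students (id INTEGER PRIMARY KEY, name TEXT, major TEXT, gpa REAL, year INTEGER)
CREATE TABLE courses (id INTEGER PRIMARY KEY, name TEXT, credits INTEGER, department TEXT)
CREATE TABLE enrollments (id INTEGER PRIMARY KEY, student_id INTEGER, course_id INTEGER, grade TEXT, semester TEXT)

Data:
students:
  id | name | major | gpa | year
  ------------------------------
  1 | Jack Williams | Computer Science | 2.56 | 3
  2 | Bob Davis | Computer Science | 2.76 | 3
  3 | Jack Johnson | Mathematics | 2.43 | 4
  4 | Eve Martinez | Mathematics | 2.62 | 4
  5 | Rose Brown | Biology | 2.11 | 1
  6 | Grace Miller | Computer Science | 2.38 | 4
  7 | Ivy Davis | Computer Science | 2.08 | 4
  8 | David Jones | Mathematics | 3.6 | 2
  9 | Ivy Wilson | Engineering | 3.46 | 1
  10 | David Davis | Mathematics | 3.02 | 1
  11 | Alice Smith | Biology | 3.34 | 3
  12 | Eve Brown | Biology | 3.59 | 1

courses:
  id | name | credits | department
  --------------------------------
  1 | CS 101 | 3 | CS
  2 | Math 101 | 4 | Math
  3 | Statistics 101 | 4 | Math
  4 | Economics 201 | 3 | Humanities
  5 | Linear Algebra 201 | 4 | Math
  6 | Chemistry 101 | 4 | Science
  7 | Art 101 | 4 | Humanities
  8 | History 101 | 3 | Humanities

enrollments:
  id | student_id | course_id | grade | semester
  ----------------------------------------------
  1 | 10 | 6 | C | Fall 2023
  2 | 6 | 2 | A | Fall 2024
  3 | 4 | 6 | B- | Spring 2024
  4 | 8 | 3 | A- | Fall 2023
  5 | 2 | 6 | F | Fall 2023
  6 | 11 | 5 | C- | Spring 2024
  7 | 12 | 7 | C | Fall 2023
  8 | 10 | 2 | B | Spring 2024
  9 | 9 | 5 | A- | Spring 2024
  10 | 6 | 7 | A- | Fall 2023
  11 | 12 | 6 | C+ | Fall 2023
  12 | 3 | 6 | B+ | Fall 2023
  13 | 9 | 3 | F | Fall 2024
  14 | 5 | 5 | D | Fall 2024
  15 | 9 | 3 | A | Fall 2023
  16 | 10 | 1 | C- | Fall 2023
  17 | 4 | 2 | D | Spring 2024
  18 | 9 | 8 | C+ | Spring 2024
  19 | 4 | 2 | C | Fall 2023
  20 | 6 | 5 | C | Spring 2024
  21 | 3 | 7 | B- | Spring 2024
SELECT department, MIN(credits) AS min_credits FROM courses GROUP BY department HAVING MIN(credits) > 4

Execution result:
(no rows)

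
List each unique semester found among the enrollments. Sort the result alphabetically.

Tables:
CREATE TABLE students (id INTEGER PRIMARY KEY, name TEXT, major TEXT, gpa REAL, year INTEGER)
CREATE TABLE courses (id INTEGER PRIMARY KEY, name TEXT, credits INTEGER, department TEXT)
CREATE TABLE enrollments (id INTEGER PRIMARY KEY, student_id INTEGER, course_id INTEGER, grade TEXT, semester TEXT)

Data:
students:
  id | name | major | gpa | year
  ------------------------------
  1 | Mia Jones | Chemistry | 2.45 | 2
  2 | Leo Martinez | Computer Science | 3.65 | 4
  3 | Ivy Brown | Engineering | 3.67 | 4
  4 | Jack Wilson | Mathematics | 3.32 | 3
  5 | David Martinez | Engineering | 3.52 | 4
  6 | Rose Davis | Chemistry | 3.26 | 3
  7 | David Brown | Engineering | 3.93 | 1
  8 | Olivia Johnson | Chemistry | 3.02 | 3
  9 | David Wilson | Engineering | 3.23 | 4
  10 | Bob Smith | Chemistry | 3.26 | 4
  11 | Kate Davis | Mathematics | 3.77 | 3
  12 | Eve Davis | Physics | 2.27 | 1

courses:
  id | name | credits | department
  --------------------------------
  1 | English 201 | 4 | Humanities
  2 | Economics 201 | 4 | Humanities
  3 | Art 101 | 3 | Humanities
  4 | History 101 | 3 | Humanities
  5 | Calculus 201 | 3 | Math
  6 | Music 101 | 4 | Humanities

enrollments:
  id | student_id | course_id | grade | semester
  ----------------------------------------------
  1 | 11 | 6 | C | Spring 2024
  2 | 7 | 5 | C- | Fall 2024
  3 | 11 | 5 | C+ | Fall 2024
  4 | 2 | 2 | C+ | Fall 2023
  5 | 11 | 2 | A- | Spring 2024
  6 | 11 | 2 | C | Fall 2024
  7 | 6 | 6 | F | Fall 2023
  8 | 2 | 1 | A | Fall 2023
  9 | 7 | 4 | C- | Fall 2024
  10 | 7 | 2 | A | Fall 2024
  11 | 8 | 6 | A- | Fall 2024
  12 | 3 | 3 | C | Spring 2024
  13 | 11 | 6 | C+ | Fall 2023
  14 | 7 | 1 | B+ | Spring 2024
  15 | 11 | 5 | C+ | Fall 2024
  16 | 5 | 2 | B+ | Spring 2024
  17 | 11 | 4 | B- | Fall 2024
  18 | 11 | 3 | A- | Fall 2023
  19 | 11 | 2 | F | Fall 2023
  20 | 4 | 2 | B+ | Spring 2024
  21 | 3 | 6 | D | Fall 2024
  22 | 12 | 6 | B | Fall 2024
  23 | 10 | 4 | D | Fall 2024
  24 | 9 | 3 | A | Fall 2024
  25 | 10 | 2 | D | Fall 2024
SELECT DISTINCT semester FROM enrollments ORDER BY semester

Execution result:
semester
Fall 2023
Fall 2024
Spring 2024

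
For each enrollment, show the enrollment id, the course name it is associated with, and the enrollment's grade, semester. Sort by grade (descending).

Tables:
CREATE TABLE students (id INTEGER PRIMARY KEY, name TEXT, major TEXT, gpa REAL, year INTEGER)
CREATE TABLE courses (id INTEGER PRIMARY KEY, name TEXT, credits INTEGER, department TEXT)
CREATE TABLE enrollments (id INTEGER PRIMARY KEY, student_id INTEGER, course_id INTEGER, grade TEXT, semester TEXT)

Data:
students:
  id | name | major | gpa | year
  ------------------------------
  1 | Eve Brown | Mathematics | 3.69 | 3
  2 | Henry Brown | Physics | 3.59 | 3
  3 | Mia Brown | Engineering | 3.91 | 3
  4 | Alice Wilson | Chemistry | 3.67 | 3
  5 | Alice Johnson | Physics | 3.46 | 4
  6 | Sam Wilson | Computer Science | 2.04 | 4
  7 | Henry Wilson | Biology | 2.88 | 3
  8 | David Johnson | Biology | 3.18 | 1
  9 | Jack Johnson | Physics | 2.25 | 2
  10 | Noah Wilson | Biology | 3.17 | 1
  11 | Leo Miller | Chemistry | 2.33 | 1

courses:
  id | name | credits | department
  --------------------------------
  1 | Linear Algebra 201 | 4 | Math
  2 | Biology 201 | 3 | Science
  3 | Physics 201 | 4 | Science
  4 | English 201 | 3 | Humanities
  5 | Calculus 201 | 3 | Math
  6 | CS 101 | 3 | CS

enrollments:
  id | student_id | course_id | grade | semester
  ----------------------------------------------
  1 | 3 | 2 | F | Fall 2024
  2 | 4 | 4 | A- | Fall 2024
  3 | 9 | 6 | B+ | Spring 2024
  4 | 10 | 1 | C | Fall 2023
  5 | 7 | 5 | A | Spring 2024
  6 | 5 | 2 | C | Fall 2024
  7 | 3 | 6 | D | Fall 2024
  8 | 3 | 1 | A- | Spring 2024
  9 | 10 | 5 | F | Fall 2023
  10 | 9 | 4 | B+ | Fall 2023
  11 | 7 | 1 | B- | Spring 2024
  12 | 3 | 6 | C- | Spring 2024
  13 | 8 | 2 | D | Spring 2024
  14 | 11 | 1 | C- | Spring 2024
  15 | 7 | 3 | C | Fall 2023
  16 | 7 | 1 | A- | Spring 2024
SELECT c.id, p.name AS course, c.grade, c.semester FROM enrollments c JOIN courses p ON c.course_id = p.id ORDER BY c.grade DESC

Execution result:
id | course | grade | semester
1 | Biology 201 | F | Fall 2024
9 | Calculus 201 | F | Fall 2023
7 | CS 101 | D | Fall 2024
13 | Biology 201 | D | Spring 2024
12 | CS 101 | C- | Spring 2024
14 | Linear Algebra 201 | C- | Spring 2024
4 | Linear Algebra 201 | C | Fall 2023
6 | Biology 201 | C | Fall 2024
15 | Physics 201 | C | Fall 2023
11 | Linear Algebra 201 | B- | Spring 2024
3 | CS 101 | B+ | Spring 2024
10 | English 201 | B+ | Fall 2023
2 | English 201 | A- | Fall 2024
8 | Linear Algebra 201 | A- | Spring 2024
16 | Linear Algebra 201 | A- | Spring 2024
5 | Calculus 201 | A | Spring 2024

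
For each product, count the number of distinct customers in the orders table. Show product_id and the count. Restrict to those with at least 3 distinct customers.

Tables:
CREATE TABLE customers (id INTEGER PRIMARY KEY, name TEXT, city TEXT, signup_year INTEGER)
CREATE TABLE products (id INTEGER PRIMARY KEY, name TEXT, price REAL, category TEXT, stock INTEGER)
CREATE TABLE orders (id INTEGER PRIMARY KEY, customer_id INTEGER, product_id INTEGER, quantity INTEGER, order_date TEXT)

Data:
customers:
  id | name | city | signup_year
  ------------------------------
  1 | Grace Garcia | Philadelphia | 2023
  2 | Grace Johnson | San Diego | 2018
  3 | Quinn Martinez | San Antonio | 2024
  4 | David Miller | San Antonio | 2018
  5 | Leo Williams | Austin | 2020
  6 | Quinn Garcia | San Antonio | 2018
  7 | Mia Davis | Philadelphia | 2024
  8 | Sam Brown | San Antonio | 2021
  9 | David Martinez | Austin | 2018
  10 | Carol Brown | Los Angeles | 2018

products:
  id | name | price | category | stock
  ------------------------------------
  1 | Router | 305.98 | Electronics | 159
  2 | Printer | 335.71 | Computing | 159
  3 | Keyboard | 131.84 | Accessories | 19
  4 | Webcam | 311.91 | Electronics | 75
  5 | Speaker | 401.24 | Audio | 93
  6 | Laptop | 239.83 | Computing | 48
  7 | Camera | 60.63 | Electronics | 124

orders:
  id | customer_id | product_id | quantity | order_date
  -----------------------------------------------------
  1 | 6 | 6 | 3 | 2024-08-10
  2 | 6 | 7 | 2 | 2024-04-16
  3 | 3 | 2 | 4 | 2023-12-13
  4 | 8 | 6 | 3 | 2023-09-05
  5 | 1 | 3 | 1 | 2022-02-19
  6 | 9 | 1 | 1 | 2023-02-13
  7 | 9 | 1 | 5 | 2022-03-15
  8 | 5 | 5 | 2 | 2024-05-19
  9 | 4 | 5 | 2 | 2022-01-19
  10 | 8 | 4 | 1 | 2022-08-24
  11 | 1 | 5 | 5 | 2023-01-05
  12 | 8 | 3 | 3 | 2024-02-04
SELECT product_id, COUNT(DISTINCT customer_id) AS distinct_customer_count FROM orders GROUP BY product_id HAVING COUNT(DISTINCT customer_id) >= 3

Execution result:
product_id | distinct_customer_count
5 | 3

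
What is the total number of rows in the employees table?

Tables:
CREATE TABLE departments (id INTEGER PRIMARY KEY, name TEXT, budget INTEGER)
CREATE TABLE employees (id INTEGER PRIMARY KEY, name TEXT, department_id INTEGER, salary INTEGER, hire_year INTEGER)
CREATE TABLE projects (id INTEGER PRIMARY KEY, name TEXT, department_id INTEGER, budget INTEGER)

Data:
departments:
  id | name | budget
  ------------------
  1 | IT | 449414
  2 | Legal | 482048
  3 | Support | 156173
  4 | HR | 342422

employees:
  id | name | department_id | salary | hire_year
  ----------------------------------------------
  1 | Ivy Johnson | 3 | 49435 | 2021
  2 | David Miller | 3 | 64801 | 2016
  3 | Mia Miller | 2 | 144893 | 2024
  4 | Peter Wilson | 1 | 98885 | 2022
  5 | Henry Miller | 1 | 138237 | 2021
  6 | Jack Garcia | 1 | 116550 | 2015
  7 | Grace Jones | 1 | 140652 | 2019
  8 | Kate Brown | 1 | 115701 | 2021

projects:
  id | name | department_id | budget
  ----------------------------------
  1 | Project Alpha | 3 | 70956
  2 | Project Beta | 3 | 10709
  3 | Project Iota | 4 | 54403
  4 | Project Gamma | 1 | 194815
SELECT COUNT(*) FROM employees

Execution result:
8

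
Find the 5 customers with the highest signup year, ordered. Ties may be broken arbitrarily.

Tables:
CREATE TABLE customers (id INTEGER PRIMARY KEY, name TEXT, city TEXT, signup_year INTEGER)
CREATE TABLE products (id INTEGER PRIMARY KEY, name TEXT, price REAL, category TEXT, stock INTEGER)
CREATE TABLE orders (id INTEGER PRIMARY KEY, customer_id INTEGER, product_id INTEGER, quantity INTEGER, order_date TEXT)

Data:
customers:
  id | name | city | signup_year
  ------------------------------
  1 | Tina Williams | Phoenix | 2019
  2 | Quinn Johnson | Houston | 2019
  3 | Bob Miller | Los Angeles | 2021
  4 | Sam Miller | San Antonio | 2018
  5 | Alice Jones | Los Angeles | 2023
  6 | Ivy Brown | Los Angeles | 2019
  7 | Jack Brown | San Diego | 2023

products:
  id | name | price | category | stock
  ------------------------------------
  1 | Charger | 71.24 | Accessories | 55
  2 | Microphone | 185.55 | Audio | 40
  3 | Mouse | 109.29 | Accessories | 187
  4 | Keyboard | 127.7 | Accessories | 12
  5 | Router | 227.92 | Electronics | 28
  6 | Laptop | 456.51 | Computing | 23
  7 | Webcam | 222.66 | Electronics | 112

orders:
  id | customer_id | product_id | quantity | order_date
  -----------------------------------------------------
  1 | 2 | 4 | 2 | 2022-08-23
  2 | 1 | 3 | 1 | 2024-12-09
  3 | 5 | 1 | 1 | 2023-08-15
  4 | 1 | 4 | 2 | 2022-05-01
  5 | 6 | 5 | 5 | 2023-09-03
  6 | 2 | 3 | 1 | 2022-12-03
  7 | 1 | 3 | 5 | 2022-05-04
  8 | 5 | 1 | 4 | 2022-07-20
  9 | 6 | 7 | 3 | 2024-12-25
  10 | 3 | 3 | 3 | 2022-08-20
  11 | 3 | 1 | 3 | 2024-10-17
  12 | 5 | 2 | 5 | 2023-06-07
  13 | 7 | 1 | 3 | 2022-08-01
SELECT name, signup_year FROM customers ORDER BY signup_year DESC LIMIT 5

Execution result:
name | signup_year
Alice Jones | 2023
Jack Brown | 2023
Bob Miller | 2021
Tina Williams | 2019
Quinn Johnson | 2019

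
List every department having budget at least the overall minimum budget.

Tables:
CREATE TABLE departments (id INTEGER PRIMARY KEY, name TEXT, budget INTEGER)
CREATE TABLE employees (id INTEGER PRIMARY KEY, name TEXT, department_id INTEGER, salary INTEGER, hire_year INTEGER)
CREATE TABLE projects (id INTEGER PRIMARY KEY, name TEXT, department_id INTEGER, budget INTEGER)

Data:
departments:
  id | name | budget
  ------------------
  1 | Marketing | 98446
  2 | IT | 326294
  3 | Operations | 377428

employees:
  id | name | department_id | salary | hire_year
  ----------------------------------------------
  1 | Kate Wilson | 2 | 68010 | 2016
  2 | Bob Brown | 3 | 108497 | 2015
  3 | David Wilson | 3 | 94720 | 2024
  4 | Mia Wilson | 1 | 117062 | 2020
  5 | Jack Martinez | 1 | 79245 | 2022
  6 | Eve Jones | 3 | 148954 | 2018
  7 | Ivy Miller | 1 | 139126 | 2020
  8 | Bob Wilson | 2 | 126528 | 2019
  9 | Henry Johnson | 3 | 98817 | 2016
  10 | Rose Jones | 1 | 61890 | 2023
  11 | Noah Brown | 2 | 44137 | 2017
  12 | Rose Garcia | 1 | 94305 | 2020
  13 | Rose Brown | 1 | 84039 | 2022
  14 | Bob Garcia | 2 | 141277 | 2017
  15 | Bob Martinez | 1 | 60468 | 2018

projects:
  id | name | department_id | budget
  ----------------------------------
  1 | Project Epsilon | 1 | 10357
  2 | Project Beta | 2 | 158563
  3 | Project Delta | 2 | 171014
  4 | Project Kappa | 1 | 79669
SELECT name, budget FROM departments WHERE budget >= (SELECT MIN(budget) FROM departments)

Execution result:
name | budget
Marketing | 98446
IT | 326294
Operations | 377428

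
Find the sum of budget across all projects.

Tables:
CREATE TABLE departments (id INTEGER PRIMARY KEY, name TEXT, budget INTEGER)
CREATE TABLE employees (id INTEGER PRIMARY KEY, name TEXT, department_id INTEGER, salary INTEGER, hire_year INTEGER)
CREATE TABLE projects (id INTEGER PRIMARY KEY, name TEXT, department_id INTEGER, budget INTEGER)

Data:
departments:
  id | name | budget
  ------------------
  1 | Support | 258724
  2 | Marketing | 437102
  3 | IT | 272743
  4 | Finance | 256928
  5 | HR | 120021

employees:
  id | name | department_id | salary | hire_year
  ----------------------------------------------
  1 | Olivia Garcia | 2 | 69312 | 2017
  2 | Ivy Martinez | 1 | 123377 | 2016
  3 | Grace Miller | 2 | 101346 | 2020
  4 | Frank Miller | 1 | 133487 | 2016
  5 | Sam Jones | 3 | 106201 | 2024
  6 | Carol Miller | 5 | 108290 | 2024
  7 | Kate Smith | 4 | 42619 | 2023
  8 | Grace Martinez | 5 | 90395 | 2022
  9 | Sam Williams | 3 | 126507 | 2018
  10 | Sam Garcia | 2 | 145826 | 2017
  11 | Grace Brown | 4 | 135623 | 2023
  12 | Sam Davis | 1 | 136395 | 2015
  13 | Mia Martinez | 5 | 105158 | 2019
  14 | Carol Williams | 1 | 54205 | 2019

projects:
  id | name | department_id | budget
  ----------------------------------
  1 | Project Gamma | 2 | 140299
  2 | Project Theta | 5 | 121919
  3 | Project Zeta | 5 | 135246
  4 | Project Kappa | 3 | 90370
SELECT SUM(budget) FROM projects

Execution result:
487834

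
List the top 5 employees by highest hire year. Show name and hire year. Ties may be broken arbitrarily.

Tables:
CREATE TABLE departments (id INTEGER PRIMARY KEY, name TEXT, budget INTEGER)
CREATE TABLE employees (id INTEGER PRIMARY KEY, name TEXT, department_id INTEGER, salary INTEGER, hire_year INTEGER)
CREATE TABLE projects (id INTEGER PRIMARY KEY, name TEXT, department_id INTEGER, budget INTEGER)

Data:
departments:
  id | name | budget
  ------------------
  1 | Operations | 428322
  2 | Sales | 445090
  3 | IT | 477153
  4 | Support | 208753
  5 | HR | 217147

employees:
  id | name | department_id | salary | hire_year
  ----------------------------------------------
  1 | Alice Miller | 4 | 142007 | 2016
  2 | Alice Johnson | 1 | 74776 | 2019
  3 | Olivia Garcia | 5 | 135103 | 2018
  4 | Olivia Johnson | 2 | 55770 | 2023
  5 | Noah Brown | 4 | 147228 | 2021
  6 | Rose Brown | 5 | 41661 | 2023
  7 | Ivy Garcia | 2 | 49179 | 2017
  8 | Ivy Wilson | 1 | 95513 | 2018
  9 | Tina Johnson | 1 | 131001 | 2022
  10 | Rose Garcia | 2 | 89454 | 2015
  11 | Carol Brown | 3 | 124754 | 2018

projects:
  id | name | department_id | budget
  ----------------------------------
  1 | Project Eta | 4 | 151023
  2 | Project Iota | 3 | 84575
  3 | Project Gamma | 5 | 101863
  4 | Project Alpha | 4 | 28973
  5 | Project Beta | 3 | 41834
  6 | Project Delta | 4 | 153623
SELECT name, hire_year FROM employees ORDER BY hire_year DESC LIMIT 5

Execution result:
name | hire_year
Olivia Johnson | 2023
Rose Brown | 2023
Tina Johnson | 2022
Noah Brown | 2021
Alice Johnson | 2019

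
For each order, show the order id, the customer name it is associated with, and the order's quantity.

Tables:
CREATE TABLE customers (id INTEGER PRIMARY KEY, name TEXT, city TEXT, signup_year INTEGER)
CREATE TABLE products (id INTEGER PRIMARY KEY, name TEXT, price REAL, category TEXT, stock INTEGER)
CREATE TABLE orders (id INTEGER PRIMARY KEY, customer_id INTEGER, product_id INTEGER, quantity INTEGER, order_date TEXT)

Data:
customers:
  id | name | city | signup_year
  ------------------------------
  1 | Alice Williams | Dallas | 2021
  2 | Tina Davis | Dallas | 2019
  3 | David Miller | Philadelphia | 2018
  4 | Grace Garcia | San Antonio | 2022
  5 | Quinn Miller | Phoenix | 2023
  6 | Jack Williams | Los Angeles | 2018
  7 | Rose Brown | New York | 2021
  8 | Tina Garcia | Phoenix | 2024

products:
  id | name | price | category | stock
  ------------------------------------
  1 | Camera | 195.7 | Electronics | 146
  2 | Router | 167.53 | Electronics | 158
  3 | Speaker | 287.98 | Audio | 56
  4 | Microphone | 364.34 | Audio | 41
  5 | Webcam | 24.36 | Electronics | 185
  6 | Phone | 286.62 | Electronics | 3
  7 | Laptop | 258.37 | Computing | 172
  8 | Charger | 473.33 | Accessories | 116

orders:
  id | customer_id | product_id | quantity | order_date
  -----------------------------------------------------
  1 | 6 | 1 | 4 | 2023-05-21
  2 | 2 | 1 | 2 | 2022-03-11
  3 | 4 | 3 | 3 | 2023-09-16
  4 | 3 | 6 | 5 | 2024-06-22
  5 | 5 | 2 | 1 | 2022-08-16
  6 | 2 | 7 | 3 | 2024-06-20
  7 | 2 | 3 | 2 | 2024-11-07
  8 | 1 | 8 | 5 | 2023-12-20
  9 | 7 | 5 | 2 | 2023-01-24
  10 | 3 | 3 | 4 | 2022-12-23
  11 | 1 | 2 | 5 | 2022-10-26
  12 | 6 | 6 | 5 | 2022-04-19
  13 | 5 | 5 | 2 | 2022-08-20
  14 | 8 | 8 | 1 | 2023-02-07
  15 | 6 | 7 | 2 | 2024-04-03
SELECT c.id, p.name AS customer, c.quantity FROM orders c JOIN customers p ON c.customer_id = p.id

Execution result:
id | customer | quantity
1 | Jack Williams | 4
2 | Tina Davis | 2
3 | Grace Garcia | 3
4 | David Miller | 5
5 | Quinn Miller | 1
6 | Tina Davis | 3
7 | Tina Davis | 2
8 | Alice Williams | 5
9 | Rose Brown | 2
10 | David Miller | 4
11 | Alice Williams | 5
12 | Jack Williams | 5
13 | Quinn Miller | 2
14 | Tina Garcia | 1
15 | Jack Williams | 2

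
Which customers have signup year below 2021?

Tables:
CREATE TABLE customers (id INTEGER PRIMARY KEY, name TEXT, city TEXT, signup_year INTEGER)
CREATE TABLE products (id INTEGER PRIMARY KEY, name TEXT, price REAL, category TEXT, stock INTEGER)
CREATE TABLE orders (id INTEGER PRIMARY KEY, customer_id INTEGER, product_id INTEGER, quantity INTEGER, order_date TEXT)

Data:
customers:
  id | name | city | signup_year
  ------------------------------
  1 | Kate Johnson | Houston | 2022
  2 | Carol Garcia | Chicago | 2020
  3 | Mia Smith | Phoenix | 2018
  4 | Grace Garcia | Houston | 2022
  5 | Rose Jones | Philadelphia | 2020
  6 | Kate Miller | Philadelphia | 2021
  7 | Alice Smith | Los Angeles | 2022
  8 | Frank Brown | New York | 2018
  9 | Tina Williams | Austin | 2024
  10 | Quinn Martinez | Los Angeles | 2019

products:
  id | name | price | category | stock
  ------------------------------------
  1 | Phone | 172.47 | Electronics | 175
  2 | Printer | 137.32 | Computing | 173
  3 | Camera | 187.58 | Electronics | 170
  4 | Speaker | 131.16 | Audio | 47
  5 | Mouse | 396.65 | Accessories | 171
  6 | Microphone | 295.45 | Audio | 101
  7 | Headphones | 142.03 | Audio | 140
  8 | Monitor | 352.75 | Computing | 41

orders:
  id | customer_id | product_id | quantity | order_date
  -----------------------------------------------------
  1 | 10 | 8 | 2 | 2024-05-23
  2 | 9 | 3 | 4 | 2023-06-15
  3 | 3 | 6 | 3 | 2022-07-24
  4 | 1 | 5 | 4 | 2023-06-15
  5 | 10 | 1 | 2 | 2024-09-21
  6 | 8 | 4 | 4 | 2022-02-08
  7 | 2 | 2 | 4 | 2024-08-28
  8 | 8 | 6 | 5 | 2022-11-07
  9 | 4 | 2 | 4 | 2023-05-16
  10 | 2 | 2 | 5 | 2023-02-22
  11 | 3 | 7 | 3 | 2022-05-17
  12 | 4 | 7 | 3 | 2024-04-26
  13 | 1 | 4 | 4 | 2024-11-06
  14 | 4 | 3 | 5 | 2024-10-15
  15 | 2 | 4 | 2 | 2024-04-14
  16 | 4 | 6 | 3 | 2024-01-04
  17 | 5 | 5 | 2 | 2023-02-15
SELECT name, signup_year FROM customers WHERE signup_year < 2021

Execution result:
name | signup_year
Carol Garcia | 2020
Mia Smith | 2018
Rose Jones | 2020
Frank Brown | 2018
Quinn Martinez | 2019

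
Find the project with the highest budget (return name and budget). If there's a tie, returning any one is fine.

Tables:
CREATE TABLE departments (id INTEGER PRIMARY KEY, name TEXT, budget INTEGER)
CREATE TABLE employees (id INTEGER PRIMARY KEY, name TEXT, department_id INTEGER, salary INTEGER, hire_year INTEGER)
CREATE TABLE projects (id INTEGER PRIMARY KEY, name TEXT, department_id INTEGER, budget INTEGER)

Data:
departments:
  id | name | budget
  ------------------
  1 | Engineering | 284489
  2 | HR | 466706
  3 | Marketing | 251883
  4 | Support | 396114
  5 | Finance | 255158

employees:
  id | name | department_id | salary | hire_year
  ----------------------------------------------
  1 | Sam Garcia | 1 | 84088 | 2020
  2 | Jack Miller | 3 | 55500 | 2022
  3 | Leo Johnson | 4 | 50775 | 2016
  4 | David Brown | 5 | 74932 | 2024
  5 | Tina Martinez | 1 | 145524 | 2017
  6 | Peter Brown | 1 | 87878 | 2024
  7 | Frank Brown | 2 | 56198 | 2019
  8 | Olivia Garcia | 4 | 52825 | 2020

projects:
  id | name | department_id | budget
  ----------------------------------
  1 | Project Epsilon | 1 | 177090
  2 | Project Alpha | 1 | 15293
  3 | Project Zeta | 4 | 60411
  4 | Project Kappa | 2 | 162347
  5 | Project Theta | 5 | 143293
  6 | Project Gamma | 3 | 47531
SELECT name, budget FROM projects ORDER BY budget DESC LIMIT 1

Execution result:
name | budget
Project Epsilon | 177090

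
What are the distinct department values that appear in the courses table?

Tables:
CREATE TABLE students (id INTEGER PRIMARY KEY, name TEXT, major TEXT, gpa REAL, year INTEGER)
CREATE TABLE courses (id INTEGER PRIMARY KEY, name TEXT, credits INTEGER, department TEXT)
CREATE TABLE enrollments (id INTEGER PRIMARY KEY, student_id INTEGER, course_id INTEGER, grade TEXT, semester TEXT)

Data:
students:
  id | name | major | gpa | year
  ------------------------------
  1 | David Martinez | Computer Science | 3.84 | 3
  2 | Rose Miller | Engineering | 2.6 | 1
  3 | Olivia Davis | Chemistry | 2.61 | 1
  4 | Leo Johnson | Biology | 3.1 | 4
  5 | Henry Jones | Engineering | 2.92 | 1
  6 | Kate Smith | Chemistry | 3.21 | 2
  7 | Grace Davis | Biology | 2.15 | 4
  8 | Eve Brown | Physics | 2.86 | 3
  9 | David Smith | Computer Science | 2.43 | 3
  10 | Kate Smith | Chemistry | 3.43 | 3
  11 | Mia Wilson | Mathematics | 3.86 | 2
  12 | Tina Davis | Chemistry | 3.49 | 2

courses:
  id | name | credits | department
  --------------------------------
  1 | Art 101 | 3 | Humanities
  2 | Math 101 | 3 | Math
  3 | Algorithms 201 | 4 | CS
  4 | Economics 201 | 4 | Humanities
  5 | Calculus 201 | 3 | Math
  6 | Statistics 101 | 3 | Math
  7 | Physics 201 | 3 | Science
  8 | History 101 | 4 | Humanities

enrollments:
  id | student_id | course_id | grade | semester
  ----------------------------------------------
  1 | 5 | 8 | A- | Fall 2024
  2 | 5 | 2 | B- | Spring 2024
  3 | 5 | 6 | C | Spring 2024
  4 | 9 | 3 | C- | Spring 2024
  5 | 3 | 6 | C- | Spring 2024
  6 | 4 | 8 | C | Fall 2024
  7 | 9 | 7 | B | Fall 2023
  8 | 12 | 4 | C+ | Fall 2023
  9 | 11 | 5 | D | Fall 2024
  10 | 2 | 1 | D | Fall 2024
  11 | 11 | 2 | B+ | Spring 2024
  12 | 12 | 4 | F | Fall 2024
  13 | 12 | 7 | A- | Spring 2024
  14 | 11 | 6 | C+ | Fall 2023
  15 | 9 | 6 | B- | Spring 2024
SELECT DISTINCT department FROM courses

Execution result:
department
Humanities
Math
CS
Science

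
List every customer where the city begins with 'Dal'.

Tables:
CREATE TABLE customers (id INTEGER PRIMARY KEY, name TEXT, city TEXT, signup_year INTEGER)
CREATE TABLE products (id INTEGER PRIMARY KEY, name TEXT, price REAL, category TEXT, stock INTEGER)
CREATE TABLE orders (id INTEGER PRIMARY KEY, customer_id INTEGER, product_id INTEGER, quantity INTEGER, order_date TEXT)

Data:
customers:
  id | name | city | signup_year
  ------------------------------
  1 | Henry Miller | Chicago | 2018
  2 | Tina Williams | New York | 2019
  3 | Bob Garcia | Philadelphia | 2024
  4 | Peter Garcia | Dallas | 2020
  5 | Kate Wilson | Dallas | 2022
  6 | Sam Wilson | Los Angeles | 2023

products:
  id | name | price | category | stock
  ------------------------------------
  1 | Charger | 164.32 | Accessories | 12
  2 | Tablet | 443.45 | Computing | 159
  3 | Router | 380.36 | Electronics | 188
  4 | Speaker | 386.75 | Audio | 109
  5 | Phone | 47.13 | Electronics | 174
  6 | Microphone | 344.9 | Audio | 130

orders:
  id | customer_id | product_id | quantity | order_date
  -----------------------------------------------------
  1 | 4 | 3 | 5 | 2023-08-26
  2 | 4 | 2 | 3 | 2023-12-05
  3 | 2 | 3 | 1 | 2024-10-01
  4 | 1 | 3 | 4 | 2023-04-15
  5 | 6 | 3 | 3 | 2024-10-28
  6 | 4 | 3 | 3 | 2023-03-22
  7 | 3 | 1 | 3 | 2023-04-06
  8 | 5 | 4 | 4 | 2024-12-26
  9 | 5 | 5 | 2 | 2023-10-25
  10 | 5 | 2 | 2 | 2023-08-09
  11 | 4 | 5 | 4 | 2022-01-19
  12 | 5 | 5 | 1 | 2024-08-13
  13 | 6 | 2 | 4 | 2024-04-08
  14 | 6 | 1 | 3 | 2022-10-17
SELECT name, city FROM customers WHERE city LIKE 'Dal%'

Execution result:
name | city
Peter Garcia | Dallas
Kate Wilson | Dallas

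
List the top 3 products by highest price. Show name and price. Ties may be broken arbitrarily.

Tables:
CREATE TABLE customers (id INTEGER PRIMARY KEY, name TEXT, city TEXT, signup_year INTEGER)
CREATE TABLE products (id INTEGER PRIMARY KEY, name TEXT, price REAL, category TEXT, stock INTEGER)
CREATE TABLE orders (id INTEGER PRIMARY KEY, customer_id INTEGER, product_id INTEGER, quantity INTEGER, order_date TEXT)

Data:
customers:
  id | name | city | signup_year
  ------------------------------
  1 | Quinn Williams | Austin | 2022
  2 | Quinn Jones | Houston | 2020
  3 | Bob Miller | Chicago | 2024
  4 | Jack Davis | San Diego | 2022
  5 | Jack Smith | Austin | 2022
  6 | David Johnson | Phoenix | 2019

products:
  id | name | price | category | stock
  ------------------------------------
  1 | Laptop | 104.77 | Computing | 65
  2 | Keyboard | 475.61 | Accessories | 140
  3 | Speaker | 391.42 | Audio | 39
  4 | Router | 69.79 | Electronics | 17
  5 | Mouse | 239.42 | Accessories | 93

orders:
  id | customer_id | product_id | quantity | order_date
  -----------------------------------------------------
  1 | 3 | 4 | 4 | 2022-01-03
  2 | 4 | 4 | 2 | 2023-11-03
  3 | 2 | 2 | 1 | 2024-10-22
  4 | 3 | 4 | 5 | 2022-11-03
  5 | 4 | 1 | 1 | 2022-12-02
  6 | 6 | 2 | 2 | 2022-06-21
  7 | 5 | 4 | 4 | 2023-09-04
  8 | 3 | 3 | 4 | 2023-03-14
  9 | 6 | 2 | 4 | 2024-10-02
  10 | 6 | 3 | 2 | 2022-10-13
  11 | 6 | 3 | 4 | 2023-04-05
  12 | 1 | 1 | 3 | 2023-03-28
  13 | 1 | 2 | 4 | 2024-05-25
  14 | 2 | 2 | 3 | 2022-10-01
SELECT name, price FROM products ORDER BY price DESC LIMIT 3

Execution result:
name | price
Keyboard | 475.61
Speaker | 391.42
Mouse | 239.42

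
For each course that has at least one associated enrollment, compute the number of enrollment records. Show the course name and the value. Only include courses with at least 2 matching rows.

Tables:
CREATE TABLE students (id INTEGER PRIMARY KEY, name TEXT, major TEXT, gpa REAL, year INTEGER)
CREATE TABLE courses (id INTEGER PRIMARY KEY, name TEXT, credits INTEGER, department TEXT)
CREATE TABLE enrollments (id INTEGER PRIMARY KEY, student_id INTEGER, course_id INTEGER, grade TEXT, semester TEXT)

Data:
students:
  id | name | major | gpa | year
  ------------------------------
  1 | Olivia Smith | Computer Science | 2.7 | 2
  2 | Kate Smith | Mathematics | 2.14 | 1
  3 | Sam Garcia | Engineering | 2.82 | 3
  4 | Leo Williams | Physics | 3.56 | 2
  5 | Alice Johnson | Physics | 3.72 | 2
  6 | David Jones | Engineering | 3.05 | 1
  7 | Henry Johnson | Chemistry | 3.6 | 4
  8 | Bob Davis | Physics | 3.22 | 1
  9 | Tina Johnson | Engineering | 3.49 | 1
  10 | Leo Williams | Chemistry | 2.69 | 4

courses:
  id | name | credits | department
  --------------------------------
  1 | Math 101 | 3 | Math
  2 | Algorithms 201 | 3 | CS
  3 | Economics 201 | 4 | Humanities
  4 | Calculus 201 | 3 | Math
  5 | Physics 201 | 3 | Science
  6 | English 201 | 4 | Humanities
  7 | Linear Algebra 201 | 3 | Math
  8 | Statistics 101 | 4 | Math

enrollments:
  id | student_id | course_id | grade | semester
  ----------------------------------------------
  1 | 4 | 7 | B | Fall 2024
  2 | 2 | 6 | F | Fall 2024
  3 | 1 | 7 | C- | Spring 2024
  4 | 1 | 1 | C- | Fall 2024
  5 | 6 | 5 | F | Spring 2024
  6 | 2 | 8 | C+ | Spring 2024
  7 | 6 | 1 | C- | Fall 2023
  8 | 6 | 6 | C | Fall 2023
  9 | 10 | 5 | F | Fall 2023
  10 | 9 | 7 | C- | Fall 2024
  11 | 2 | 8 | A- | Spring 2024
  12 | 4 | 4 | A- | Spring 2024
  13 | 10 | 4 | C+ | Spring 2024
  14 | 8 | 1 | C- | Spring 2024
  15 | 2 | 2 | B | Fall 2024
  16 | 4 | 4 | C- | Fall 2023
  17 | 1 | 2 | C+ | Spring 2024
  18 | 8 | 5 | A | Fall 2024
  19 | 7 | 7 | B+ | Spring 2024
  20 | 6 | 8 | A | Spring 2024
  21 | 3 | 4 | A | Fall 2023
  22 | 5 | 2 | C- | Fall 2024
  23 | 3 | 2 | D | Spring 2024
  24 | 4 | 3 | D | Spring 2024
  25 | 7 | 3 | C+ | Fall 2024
SELECT p.name, COUNT(*) AS n FROM enrollments c JOIN courses p ON c.course_id = p.id GROUP BY p.id, p.name HAVING COUNT(*) >= 2

Execution result:
name | n
Math 101 | 3
Algorithms 201 | 4
Economics 201 | 2
Calculus 201 | 4
Physics 201 | 3
English 201 | 2
Linear Algebra 201 | 4
Statistics 101 | 3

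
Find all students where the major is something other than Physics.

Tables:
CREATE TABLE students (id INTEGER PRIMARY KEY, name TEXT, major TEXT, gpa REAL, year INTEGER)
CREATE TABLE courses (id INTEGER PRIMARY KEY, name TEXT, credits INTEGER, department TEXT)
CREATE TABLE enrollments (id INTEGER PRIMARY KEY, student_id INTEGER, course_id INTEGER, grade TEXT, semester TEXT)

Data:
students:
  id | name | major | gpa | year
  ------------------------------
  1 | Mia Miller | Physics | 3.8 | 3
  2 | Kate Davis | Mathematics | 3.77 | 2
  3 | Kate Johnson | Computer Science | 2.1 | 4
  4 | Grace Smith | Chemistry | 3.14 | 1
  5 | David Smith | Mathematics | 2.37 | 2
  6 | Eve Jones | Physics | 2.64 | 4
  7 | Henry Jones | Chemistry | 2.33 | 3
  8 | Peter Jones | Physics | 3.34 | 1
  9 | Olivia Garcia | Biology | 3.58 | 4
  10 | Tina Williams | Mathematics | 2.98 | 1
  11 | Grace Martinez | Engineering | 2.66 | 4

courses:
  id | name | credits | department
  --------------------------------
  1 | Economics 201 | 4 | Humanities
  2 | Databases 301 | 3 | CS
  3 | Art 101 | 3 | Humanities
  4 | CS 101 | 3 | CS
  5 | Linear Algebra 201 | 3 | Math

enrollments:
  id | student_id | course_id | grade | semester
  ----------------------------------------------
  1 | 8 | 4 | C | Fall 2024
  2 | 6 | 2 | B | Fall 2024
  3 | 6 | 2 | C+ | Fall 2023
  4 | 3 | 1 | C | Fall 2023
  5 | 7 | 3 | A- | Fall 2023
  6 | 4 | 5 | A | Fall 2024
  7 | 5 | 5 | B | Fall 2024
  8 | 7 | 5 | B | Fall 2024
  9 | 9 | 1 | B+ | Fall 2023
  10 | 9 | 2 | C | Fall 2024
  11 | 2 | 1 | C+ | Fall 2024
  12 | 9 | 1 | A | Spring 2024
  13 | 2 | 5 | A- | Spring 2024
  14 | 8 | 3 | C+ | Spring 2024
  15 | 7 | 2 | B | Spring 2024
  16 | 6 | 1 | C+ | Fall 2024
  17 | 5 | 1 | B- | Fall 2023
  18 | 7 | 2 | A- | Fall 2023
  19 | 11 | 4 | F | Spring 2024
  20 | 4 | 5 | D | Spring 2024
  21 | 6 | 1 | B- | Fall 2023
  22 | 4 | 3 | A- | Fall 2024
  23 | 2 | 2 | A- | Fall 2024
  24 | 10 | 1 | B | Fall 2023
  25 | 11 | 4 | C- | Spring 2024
SELECT name, major FROM students WHERE major <> 'Physics'

Execution result:
name | major
Kate Davis | Mathematics
Kate Johnson | Computer Science
Grace Smith | Chemistry
David Smith | Mathematics
Henry Jones | Chemistry
Olivia Garcia | Biology
Tina Williams | Mathematics
Grace Martinez | Engineering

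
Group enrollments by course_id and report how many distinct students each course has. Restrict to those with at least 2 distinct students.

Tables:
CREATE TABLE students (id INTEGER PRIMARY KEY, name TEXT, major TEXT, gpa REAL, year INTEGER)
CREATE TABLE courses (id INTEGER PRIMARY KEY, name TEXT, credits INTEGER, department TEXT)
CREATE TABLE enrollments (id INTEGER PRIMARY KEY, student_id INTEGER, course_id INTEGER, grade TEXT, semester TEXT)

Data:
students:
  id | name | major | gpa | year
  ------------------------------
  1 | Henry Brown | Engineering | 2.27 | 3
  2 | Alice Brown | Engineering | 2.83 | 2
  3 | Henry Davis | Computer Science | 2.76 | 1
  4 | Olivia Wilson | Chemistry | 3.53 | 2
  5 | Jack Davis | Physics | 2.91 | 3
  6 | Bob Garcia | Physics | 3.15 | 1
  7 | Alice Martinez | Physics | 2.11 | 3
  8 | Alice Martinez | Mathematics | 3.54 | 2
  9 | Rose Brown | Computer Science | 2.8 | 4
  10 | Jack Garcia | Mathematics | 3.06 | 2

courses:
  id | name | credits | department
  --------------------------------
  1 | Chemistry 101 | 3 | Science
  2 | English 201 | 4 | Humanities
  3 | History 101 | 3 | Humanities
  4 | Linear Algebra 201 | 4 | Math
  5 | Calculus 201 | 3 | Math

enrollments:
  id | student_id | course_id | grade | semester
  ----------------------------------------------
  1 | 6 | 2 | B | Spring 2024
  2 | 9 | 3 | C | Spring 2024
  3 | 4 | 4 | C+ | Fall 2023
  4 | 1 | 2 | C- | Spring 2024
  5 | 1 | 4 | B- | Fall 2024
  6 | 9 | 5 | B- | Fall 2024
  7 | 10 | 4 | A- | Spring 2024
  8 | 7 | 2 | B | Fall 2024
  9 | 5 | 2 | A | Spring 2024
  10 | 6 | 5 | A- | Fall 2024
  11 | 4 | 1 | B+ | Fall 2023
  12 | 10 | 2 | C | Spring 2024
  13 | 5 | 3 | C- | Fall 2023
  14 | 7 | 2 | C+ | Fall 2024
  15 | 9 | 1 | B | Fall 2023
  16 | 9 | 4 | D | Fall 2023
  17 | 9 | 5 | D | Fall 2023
SELECT course_id, COUNT(DISTINCT student_id) AS distinct_student_count FROM enrollments GROUP BY course_id HAVING COUNT(DISTINCT student_id) >= 2

Execution result:
course_id | distinct_student_count
1 | 2
2 | 5
3 | 2
4 | 4
5 | 2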